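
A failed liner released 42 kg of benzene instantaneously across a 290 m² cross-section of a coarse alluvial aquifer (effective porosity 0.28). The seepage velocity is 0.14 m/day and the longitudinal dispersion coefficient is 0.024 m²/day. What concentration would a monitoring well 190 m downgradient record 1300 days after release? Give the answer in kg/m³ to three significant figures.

For an instantaneous plane source, C(x,t) = M/(n_e·A·√(4πDt)) · exp(−(x−vt)²/(4Dt)), with n_e·A the pore (flow) area.
Plume center vt = 0.14 × 1300 = 182 m, so the well at 190 m is 8 m downgradient of the peak.
√(4πDt) = 19.80 m, giving peak height M/(n_e·A·√(4πDt)) = 42/(0.28 × 290 × 19.80) = 0.02612 kg/m³.
(x−vt)²/(4Dt) = (8)²/(4 × 0.024 × 1300) = 0.5128; exp(−0.5128) = 0.5988.
C = 0.02612 × 0.5988 = 0.0156 kg/m³.

0.0156 kg/m³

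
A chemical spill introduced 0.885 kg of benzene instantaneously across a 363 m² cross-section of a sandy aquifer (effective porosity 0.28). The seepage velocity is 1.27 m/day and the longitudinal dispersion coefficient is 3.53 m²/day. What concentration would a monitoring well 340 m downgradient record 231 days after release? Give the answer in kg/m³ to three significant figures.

4.42e-05 kg/m³

For an instantaneous plane source, C(x,t) = M/(n_e·A·√(4πDt)) · exp(−(x−vt)²/(4Dt)), with n_e·A the pore (flow) area.
Plume center vt = 1.27 × 231 = 293.37 m, so the well at 340 m is 46.63 m downgradient of the peak.
√(4πDt) = 101.2 m, giving peak height M/(n_e·A·√(4πDt)) = 0.885/(0.28 × 363 × 101.2) = 8.604e-05 kg/m³.
(x−vt)²/(4Dt) = (46.63)²/(4 × 3.53 × 231) = 0.6666; exp(−0.6666) = 0.5135.
C = 8.604e-05 × 0.5135 = 4.42e-05 kg/m³.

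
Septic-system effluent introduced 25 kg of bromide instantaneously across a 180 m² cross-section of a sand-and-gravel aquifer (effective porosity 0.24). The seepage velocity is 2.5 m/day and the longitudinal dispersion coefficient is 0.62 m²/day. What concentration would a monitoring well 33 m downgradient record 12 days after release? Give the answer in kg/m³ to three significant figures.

0.0442 kg/m³

For an instantaneous plane source, C(x,t) = M/(n_e·A·√(4πDt)) · exp(−(x−vt)²/(4Dt)), with n_e·A the pore (flow) area.
Plume center vt = 2.5 × 12 = 30 m, so the well at 33 m is 3 m downgradient of the peak.
√(4πDt) = 9.669 m, giving peak height M/(n_e·A·√(4πDt)) = 25/(0.24 × 180 × 9.669) = 0.05985 kg/m³.
(x−vt)²/(4Dt) = (3)²/(4 × 0.62 × 12) = 0.3024; exp(−0.3024) = 0.7390.
C = 0.05985 × 0.7390 = 0.0442 kg/m³.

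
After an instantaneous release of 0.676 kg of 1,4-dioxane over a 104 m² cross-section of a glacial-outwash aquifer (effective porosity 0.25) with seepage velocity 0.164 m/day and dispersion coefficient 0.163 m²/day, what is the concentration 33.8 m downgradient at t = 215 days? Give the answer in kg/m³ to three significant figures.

For an instantaneous plane source, C(x,t) = M/(n_e·A·√(4πDt)) · exp(−(x−vt)²/(4Dt)), with n_e·A the pore (flow) area.
Plume center vt = 0.164 × 215 = 35.26 m, so the well at 33.8 m is 1.46 m upgradient of the peak.
√(4πDt) = 20.99 m, giving peak height M/(n_e·A·√(4πDt)) = 0.676/(0.25 × 104 × 20.99) = 0.001239 kg/m³.
(x−vt)²/(4Dt) = (-1.46)²/(4 × 0.163 × 215) = 0.01521; exp(−0.01521) = 0.9849.
C = 0.001239 × 0.9849 = 0.00122 kg/m³.

0.00122 kg/m³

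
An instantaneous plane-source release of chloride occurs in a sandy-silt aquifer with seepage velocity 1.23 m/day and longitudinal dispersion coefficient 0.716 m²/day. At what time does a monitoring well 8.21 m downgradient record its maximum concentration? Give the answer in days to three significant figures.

6.22 days

For the 1D instantaneous-source solution, setting ∂C/∂t = 0 at fixed x gives v²t² + 2Dt − x² = 0, so t = (√(D² + v²x²) − D)/v².
√(D² + v²x²) = √(0.716² + 1.23² × 8.21²) = 10.12; v² = 1.5129.
t = (10.12 − 0.716)/1.5129 = 6.22 days (vs. the pure-advection estimate x/v = 6.67 d).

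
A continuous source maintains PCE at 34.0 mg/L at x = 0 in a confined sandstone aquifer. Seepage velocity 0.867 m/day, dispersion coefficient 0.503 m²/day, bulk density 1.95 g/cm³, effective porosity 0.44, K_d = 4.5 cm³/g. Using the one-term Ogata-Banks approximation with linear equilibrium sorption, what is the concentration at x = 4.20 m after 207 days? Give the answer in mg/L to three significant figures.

Retardation factor R = 1 + ρ_b·K_d/n = 1 + 1.95 × 4.5/0.44 = 20.94.
Sorption retards both mechanisms: v_R = v/R = 0.04140 m/day, D_R = D/R = 0.02402 m²/day.
v_R·t = 0.04140 × 207 = 8.5698 m; 2√(D_R t) = 4.460 m; argument = (4.20 − 8.5698)/4.460 = -0.9798.
C = C₀ × ½·erfc(-0.9798) = 34.0 × 0.9171 = 31.2 mg/L.

31.2 mg/L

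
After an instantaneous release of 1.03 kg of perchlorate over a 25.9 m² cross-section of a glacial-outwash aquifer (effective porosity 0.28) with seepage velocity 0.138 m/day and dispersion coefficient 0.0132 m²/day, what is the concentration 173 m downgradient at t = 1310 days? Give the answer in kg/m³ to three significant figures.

For an instantaneous plane source, C(x,t) = M/(n_e·A·√(4πDt)) · exp(−(x−vt)²/(4Dt)), with n_e·A the pore (flow) area.
Plume center vt = 0.138 × 1310 = 180.78 m, so the well at 173 m is 7.78 m upgradient of the peak.
√(4πDt) = 14.74 m, giving peak height M/(n_e·A·√(4πDt)) = 1.03/(0.28 × 25.9 × 14.74) = 0.009636 kg/m³.
(x−vt)²/(4Dt) = (-7.78)²/(4 × 0.0132 × 1310) = 0.8751; exp(−0.8751) = 0.4168.
C = 0.009636 × 0.4168 = 0.00402 kg/m³.

0.00402 kg/m³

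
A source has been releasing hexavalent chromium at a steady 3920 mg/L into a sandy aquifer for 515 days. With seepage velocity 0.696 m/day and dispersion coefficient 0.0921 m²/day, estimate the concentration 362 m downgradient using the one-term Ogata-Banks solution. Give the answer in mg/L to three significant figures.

For a continuous step input, C/C₀ ≈ ½·erfc((x−vt)/(2√(Dt))).
vt = 0.696 × 515 = 358.44 m and 2√(Dt) = 2√(0.0921 × 515) = 13.77 m.
Argument (x−vt)/(2√(Dt)) = (362 − 358.44)/13.77 = 0.2585; ½·erfc(0.2585) = 0.3573.
C = 3920 × 0.3573 = 1400 mg/L.

1400 mg/L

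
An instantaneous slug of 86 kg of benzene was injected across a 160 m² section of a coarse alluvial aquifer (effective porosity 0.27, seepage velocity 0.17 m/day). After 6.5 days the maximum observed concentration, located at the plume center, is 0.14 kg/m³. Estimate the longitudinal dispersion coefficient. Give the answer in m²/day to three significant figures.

At the plume center C_max = M/(n_e·A·√(4πDt)), so D = M²/(4πt·(n_e·A·C_max)²).
n_e·A·C_max = 0.27 × 160 × 0.14 = 6.048 kg/m.
D = 86²/(4π × 6.5 × 6.048²) = 2.48 m²/day.

2.48 m²/day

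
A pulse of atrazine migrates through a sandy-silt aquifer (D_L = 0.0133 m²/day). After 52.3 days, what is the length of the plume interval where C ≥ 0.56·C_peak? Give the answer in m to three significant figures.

The plume is Gaussian with σ = √(2Dt) = √(2 × 0.0133 × 52.3) = 1.179 m.
C/C_peak = exp(−Δx²/(2σ²)) = 0.56 ⇒ Δx = σ·√(−2 ln 0.56) = 1.179 × 1.077 = 1.270 m.
Width = 2Δx = 2.54 m.

2.54 m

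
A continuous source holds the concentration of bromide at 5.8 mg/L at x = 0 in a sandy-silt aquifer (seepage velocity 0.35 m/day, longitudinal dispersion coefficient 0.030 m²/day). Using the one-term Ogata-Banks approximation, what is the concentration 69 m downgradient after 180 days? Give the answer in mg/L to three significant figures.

0.197 mg/L

For a continuous step input, C/C₀ ≈ ½·erfc((x−vt)/(2√(Dt))).
vt = 0.35 × 180 = 63 m and 2√(Dt) = 2√(0.030 × 180) = 4.648 m.
Argument (x−vt)/(2√(Dt)) = (69 − 63)/4.648 = 1.291; ½·erfc(1.291) = 0.03394.
C = 5.8 × 0.03394 = 0.197 mg/L.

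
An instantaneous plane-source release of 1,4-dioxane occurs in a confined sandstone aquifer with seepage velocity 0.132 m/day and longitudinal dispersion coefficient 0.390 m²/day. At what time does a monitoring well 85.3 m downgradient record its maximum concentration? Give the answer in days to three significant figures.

624 days

For the 1D instantaneous-source solution, setting ∂C/∂t = 0 at fixed x gives v²t² + 2Dt − x² = 0, so t = (√(D² + v²x²) − D)/v².
√(D² + v²x²) = √(0.390² + 0.132² × 85.3²) = 11.27; v² = 0.017424.
t = (11.27 − 0.390)/0.017424 = 624 days (vs. the pure-advection estimate x/v = 646 d).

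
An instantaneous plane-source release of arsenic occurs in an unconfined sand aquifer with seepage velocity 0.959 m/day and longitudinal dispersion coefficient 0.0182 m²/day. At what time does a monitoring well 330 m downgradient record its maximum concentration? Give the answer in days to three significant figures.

344 days

For the 1D instantaneous-source solution, setting ∂C/∂t = 0 at fixed x gives v²t² + 2Dt − x² = 0, so t = (√(D² + v²x²) − D)/v².
√(D² + v²x²) = √(0.0182² + 0.959² × 330²) = 316.5; v² = 0.919681.
t = (316.5 − 0.0182)/0.919681 = 344 days (vs. the pure-advection estimate x/v = 344 d).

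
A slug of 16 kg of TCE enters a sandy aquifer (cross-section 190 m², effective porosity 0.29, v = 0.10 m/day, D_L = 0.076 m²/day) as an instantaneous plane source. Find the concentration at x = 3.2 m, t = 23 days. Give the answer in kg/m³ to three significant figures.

For an instantaneous plane source, C(x,t) = M/(n_e·A·√(4πDt)) · exp(−(x−vt)²/(4Dt)), with n_e·A the pore (flow) area.
Plume center vt = 0.10 × 23 = 2.3 m, so the well at 3.2 m is 0.9 m downgradient of the peak.
√(4πDt) = 4.687 m, giving peak height M/(n_e·A·√(4πDt)) = 16/(0.29 × 190 × 4.687) = 0.06195 kg/m³.
(x−vt)²/(4Dt) = (0.9)²/(4 × 0.076 × 23) = 0.1158; exp(−0.1158) = 0.8907.
C = 0.06195 × 0.8907 = 0.0552 kg/m³.

0.0552 kg/m³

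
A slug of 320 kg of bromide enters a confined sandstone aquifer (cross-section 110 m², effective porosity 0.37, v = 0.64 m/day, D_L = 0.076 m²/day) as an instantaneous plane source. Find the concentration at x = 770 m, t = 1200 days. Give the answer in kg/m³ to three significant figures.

For an instantaneous plane source, C(x,t) = M/(n_e·A·√(4πDt)) · exp(−(x−vt)²/(4Dt)), with n_e·A the pore (flow) area.
Plume center vt = 0.64 × 1200 = 768 m, so the well at 770 m is 2 m downgradient of the peak.
√(4πDt) = 33.85 m, giving peak height M/(n_e·A·√(4πDt)) = 320/(0.37 × 110 × 33.85) = 0.2323 kg/m³.
(x−vt)²/(4Dt) = (2)²/(4 × 0.076 × 1200) = 0.01096; exp(−0.01096) = 0.9891.
C = 0.2323 × 0.9891 = 0.230 kg/m³.

0.230 kg/m³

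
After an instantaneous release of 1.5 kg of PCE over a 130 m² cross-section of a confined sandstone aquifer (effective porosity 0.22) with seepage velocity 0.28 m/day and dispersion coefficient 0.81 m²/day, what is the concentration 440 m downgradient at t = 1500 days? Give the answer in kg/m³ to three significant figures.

For an instantaneous plane source, C(x,t) = M/(n_e·A·√(4πDt)) · exp(−(x−vt)²/(4Dt)), with n_e·A the pore (flow) area.
Plume center vt = 0.28 × 1500 = 420 m, so the well at 440 m is 20 m downgradient of the peak.
√(4πDt) = 123.6 m, giving peak height M/(n_e·A·√(4πDt)) = 1.5/(0.22 × 130 × 123.6) = 0.0004243 kg/m³.
(x−vt)²/(4Dt) = (20)²/(4 × 0.81 × 1500) = 0.08230; exp(−0.08230) = 0.9210.
C = 0.0004243 × 0.9210 = 0.000391 kg/m³.

0.000391 kg/m³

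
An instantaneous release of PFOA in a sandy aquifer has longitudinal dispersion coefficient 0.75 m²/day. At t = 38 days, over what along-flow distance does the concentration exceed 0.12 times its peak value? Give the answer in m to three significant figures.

The plume is Gaussian with σ = √(2Dt) = √(2 × 0.75 × 38) = 7.550 m.
C/C_peak = exp(−Δx²/(2σ²)) = 0.12 ⇒ Δx = σ·√(−2 ln 0.12) = 7.550 × 2.059 = 15.55 m.
Width = 2Δx = 31.1 m.

31.1 m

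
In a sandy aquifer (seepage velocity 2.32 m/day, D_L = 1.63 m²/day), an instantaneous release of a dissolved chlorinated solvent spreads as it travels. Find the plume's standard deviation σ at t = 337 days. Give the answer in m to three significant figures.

33.1 m

Dispersive spreading gives a Gaussian with σ² = 2Dt; advection only shifts the center.
σ = √(2 × 1.63 × 337) = 33.1 m.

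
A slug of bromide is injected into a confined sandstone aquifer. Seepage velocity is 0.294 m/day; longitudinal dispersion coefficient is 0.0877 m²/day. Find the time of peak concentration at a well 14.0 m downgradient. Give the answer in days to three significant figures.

46.6 days

For the 1D instantaneous-source solution, setting ∂C/∂t = 0 at fixed x gives v²t² + 2Dt − x² = 0, so t = (√(D² + v²x²) − D)/v².
√(D² + v²x²) = √(0.0877² + 0.294² × 14.0²) = 4.117; v² = 0.086436.
t = (4.117 − 0.0877)/0.086436 = 46.6 days (vs. the pure-advection estimate x/v = 47.6 d).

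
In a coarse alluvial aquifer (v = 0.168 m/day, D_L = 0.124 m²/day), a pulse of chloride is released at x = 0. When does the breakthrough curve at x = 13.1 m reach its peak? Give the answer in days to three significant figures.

For the 1D instantaneous-source solution, setting ∂C/∂t = 0 at fixed x gives v²t² + 2Dt − x² = 0, so t = (√(D² + v²x²) − D)/v².
√(D² + v²x²) = √(0.124² + 0.168² × 13.1²) = 2.204; v² = 0.028224.
t = (2.204 − 0.124)/0.028224 = 73.7 days (vs. the pure-advection estimate x/v = 78.0 d).

73.7 days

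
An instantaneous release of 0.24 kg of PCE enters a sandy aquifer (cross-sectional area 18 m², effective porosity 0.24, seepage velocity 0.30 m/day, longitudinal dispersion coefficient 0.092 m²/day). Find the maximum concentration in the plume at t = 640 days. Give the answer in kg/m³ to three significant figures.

The peak of an instantaneous 1D plume sits at x = vt; there the Gaussian factor is 1 and C_max = M/(n_e·A·√(4πDt)), where n_e·A is the pore area the mass is dissolved in.
√(4πDt) = √(4π × 0.092 × 640) = 27.20 m, so C_max = 0.24/(0.24 × 18 × 27.20) = 0.00204 kg/m³.

0.00204 kg/m³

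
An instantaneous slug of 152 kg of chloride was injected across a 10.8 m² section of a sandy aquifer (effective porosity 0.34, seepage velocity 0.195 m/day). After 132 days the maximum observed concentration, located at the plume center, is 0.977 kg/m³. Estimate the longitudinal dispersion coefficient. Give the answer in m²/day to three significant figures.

1.08 m²/day

At the plume center C_max = M/(n_e·A·√(4πDt)), so D = M²/(4πt·(n_e·A·C_max)²).
n_e·A·C_max = 0.34 × 10.8 × 0.977 = 3.588 kg/m.
D = 152²/(4π × 132 × 3.588²) = 1.08 m²/day.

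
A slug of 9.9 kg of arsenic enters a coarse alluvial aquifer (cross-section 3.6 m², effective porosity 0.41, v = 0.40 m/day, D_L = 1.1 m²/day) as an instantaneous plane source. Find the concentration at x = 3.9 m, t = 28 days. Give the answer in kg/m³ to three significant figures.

For an instantaneous plane source, C(x,t) = M/(n_e·A·√(4πDt)) · exp(−(x−vt)²/(4Dt)), with n_e·A the pore (flow) area.
Plume center vt = 0.40 × 28 = 11.2 m, so the well at 3.9 m is 7.3 m upgradient of the peak.
√(4πDt) = 19.67 m, giving peak height M/(n_e·A·√(4πDt)) = 9.9/(0.41 × 3.6 × 19.67) = 0.3410 kg/m³.
(x−vt)²/(4Dt) = (-7.3)²/(4 × 1.1 × 28) = 0.4325; exp(−0.4325) = 0.6489.
C = 0.3410 × 0.6489 = 0.221 kg/m³.

0.221 kg/m³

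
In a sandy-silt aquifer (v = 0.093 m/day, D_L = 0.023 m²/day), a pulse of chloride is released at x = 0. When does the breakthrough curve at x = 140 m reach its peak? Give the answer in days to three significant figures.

1500 days

For the 1D instantaneous-source solution, setting ∂C/∂t = 0 at fixed x gives v²t² + 2Dt − x² = 0, so t = (√(D² + v²x²) − D)/v².
√(D² + v²x²) = √(0.023² + 0.093² × 140²) = 13.02; v² = 0.008649.
t = (13.02 − 0.023)/0.008649 = 1500 days (vs. the pure-advection estimate x/v = 1510 d).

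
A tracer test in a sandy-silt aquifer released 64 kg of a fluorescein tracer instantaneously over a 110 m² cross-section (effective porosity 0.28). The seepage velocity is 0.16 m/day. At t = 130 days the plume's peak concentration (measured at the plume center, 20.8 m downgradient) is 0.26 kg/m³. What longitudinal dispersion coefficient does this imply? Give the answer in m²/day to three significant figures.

0.0391 m²/day

At the plume center C_max = M/(n_e·A·√(4πDt)), so D = M²/(4πt·(n_e·A·C_max)²).
n_e·A·C_max = 0.28 × 110 × 0.26 = 8.008 kg/m.
D = 64²/(4π × 130 × 8.008²) = 0.0391 m²/day.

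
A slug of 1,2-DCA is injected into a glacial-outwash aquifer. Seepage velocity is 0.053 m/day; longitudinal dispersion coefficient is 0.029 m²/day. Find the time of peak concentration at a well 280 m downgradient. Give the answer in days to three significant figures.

For the 1D instantaneous-source solution, setting ∂C/∂t = 0 at fixed x gives v²t² + 2Dt − x² = 0, so t = (√(D² + v²x²) − D)/v².
√(D² + v²x²) = √(0.029² + 0.053² × 280²) = 14.84; v² = 0.002809.
t = (14.84 − 0.029)/0.002809 = 5270 days (vs. the pure-advection estimate x/v = 5280 d).

5270 days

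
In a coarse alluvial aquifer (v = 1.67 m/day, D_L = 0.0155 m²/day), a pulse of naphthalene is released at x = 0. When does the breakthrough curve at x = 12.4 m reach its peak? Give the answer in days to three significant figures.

For the 1D instantaneous-source solution, setting ∂C/∂t = 0 at fixed x gives v²t² + 2Dt − x² = 0, so t = (√(D² + v²x²) − D)/v².
√(D² + v²x²) = √(0.0155² + 1.67² × 12.4²) = 20.71; v² = 2.7889.
t = (20.71 − 0.0155)/2.7889 = 7.42 days (vs. the pure-advection estimate x/v = 7.43 d).

7.42 days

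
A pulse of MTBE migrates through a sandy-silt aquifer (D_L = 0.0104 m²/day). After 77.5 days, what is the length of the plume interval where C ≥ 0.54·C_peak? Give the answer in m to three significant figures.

The plume is Gaussian with σ = √(2Dt) = √(2 × 0.0104 × 77.5) = 1.270 m.
C/C_peak = exp(−Δx²/(2σ²)) = 0.54 ⇒ Δx = σ·√(−2 ln 0.54) = 1.270 × 1.110 = 1.410 m.
Width = 2Δx = 2.82 m.

2.82 m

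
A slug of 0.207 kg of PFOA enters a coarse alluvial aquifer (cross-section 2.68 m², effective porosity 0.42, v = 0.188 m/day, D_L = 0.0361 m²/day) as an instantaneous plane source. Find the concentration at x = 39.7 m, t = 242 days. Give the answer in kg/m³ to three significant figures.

For an instantaneous plane source, C(x,t) = M/(n_e·A·√(4πDt)) · exp(−(x−vt)²/(4Dt)), with n_e·A the pore (flow) area.
Plume center vt = 0.188 × 242 = 45.496 m, so the well at 39.7 m is 5.796 m upgradient of the peak.
√(4πDt) = 10.48 m, giving peak height M/(n_e·A·√(4πDt)) = 0.207/(0.42 × 2.68 × 10.48) = 0.01755 kg/m³.
(x−vt)²/(4Dt) = (-5.796)²/(4 × 0.0361 × 242) = 0.9613; exp(−0.9613) = 0.3824.
C = 0.01755 × 0.3824 = 0.00671 kg/m³.

0.00671 kg/m³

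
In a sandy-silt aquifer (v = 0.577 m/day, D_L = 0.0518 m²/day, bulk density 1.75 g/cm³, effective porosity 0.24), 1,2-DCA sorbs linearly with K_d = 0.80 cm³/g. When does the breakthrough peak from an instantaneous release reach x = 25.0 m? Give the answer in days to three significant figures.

295 days

Retardation factor R = 1 + ρ_b·K_d/n = 1 + 1.75 × 0.80/0.24 = 6.833.
Sorption retards both mechanisms: v_R = v/R = 0.08444 m/day, D_R = D/R = 0.007581 m²/day.
Peak time from v_R²t² + 2D_R t − x² = 0: t = (√(D_R² + v_R²x²) − D_R)/v_R².
√(D_R² + v_R²x²) = √(0.007581² + 0.08444² × 25.0²) = 2.111; v_R² = 0.007130.
t = (2.111 − 0.007581)/0.007130 = 295 days.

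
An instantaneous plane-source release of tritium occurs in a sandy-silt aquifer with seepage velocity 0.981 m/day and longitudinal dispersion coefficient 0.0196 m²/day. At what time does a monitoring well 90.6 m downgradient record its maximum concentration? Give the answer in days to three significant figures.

92.3 days

For the 1D instantaneous-source solution, setting ∂C/∂t = 0 at fixed x gives v²t² + 2Dt − x² = 0, so t = (√(D² + v²x²) − D)/v².
√(D² + v²x²) = √(0.0196² + 0.981² × 90.6²) = 88.88; v² = 0.962361.
t = (88.88 − 0.0196)/0.962361 = 92.3 days (vs. the pure-advection estimate x/v = 92.4 d).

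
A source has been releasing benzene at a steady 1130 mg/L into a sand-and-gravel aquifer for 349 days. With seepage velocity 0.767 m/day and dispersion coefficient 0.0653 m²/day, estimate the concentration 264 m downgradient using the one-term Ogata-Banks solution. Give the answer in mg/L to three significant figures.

799 mg/L

For a continuous step input, C/C₀ ≈ ½·erfc((x−vt)/(2√(Dt))).
vt = 0.767 × 349 = 267.683 m and 2√(Dt) = 2√(0.0653 × 349) = 9.548 m.
Argument (x−vt)/(2√(Dt)) = (264 − 267.683)/9.548 = -0.3857; ½·erfc(-0.3857) = 0.7073.
C = 1130 × 0.7073 = 799 mg/L.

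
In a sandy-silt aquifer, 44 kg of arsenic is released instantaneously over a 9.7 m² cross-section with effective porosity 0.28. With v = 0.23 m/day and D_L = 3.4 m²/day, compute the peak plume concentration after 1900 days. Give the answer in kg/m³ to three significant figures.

The peak of an instantaneous 1D plume sits at x = vt; there the Gaussian factor is 1 and C_max = M/(n_e·A·√(4πDt)), where n_e·A is the pore area the mass is dissolved in.
√(4πDt) = √(4π × 3.4 × 1900) = 284.9 m, so C_max = 44/(0.28 × 9.7 × 284.9) = 0.0569 kg/m³.

0.0569 kg/m³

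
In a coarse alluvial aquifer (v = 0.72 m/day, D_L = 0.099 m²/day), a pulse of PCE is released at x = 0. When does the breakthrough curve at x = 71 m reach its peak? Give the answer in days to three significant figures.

98.4 days

For the 1D instantaneous-source solution, setting ∂C/∂t = 0 at fixed x gives v²t² + 2Dt − x² = 0, so t = (√(D² + v²x²) − D)/v².
√(D² + v²x²) = √(0.099² + 0.72² × 71²) = 51.12; v² = 0.5184.
t = (51.12 − 0.099)/0.5184 = 98.4 days (vs. the pure-advection estimate x/v = 98.6 d).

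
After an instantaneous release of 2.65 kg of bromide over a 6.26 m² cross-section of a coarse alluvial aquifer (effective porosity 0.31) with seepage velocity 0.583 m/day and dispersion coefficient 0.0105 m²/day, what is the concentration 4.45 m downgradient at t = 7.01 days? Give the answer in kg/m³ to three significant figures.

0.907 kg/m³

For an instantaneous plane source, C(x,t) = M/(n_e·A·√(4πDt)) · exp(−(x−vt)²/(4Dt)), with n_e·A the pore (flow) area.
Plume center vt = 0.583 × 7.01 = 4.08683 m, so the well at 4.45 m is 0.36317 m downgradient of the peak.
√(4πDt) = 0.9617 m, giving peak height M/(n_e·A·√(4πDt)) = 2.65/(0.31 × 6.26 × 0.9617) = 1.420 kg/m³.
(x−vt)²/(4Dt) = (0.36317)²/(4 × 0.0105 × 7.01) = 0.4480; exp(−0.4480) = 0.6389.
C = 1.420 × 0.6389 = 0.907 kg/m³.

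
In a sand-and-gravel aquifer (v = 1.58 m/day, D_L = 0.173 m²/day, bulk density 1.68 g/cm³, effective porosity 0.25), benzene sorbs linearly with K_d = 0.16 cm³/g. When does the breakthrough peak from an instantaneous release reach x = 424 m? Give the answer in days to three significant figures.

557 days

Retardation factor R = 1 + ρ_b·K_d/n = 1 + 1.68 × 0.16/0.25 = 2.075.
Sorption retards both mechanisms: v_R = v/R = 0.7614 m/day, D_R = D/R = 0.08337 m²/day.
Peak time from v_R²t² + 2D_R t − x² = 0: t = (√(D_R² + v_R²x²) − D_R)/v_R².
√(D_R² + v_R²x²) = √(0.08337² + 0.7614² × 424²) = 322.8; v_R² = 0.5797.
t = (322.8 − 0.08337)/0.5797 = 557 days.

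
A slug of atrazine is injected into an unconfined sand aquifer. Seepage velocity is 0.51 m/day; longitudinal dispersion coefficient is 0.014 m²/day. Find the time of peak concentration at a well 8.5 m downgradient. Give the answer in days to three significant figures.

16.6 days

For the 1D instantaneous-source solution, setting ∂C/∂t = 0 at fixed x gives v²t² + 2Dt − x² = 0, so t = (√(D² + v²x²) − D)/v².
√(D² + v²x²) = √(0.014² + 0.51² × 8.5²) = 4.335; v² = 0.2601.
t = (4.335 − 0.014)/0.2601 = 16.6 days (vs. the pure-advection estimate x/v = 16.7 d).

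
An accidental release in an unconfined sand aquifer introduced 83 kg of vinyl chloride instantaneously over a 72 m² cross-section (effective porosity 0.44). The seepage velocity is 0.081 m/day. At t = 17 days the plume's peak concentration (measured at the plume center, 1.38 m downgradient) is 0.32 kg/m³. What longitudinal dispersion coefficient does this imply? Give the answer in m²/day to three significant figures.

At the plume center C_max = M/(n_e·A·√(4πDt)), so D = M²/(4πt·(n_e·A·C_max)²).
n_e·A·C_max = 0.44 × 72 × 0.32 = 10.14 kg/m.
D = 83²/(4π × 17 × 10.14²) = 0.314 m²/day.

0.314 m²/day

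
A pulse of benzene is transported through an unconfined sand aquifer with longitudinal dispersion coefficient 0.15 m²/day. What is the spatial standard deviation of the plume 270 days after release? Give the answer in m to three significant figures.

9.00 m

Dispersive spreading gives a Gaussian with σ² = 2Dt; advection only shifts the center.
σ = √(2 × 0.15 × 270) = 9.00 m.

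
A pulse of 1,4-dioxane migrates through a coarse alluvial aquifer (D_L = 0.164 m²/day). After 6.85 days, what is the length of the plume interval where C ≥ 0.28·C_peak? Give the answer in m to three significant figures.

The plume is Gaussian with σ = √(2Dt) = √(2 × 0.164 × 6.85) = 1.499 m.
C/C_peak = exp(−Δx²/(2σ²)) = 0.28 ⇒ Δx = σ·√(−2 ln 0.28) = 1.499 × 1.596 = 2.392 m.
Width = 2Δx = 4.78 m.

4.78 m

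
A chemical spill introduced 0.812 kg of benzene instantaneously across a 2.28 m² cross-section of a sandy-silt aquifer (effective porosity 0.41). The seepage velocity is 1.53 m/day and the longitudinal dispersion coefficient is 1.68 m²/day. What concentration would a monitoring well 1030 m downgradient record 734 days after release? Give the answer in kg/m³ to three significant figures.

0.00121 kg/m³

For an instantaneous plane source, C(x,t) = M/(n_e·A·√(4πDt)) · exp(−(x−vt)²/(4Dt)), with n_e·A the pore (flow) area.
Plume center vt = 1.53 × 734 = 1123.02 m, so the well at 1030 m is 93.02 m upgradient of the peak.
√(4πDt) = 124.5 m, giving peak height M/(n_e·A·√(4πDt)) = 0.812/(0.41 × 2.28 × 124.5) = 0.006977 kg/m³.
(x−vt)²/(4Dt) = (-93.02)²/(4 × 1.68 × 734) = 1.754; exp(−1.754) = 0.1731.
C = 0.006977 × 0.1731 = 0.00121 kg/m³.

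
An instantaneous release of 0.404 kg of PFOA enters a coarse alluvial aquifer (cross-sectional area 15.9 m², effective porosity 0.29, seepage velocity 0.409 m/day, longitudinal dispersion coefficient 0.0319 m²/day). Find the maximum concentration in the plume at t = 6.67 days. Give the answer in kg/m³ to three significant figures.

The peak of an instantaneous 1D plume sits at x = vt; there the Gaussian factor is 1 and C_max = M/(n_e·A·√(4πDt)), where n_e·A is the pore area the mass is dissolved in.
√(4πDt) = √(4π × 0.0319 × 6.67) = 1.635 m, so C_max = 0.404/(0.29 × 15.9 × 1.635) = 0.0536 kg/m³.

0.0536 kg/m³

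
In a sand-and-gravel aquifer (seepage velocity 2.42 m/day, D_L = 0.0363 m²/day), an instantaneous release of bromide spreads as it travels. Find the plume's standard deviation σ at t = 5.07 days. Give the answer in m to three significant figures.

Dispersive spreading gives a Gaussian with σ² = 2Dt; advection only shifts the center.
σ = √(2 × 0.0363 × 5.07) = 0.607 m.

0.607 m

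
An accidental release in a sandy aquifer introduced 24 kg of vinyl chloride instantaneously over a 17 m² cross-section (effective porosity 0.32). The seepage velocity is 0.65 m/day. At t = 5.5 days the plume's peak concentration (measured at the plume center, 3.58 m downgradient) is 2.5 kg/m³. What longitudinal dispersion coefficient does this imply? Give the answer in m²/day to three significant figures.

At the plume center C_max = M/(n_e·A·√(4πDt)), so D = M²/(4πt·(n_e·A·C_max)²).
n_e·A·C_max = 0.32 × 17 × 2.5 = 13.60 kg/m.
D = 24²/(4π × 5.5 × 13.60²) = 0.0451 m²/day.

0.0451 m²/day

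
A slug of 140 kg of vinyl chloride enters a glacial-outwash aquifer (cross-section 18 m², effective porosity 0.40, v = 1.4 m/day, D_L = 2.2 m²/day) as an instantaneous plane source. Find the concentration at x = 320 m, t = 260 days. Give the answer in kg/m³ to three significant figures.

For an instantaneous plane source, C(x,t) = M/(n_e·A·√(4πDt)) · exp(−(x−vt)²/(4Dt)), with n_e·A the pore (flow) area.
Plume center vt = 1.4 × 260 = 364 m, so the well at 320 m is 44 m upgradient of the peak.
√(4πDt) = 84.78 m, giving peak height M/(n_e·A·√(4πDt)) = 140/(0.40 × 18 × 84.78) = 0.2294 kg/m³.
(x−vt)²/(4Dt) = (-44)²/(4 × 2.2 × 260) = 0.8462; exp(−0.8462) = 0.4290.
C = 0.2294 × 0.4290 = 0.0984 kg/m³.

0.0984 kg/m³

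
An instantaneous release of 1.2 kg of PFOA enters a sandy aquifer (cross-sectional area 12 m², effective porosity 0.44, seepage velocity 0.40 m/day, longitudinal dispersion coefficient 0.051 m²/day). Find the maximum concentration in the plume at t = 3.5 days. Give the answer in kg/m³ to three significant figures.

The peak of an instantaneous 1D plume sits at x = vt; there the Gaussian factor is 1 and C_max = M/(n_e·A·√(4πDt)), where n_e·A is the pore area the mass is dissolved in.
√(4πDt) = √(4π × 0.051 × 3.5) = 1.498 m, so C_max = 1.2/(0.44 × 12 × 1.498) = 0.152 kg/m³.

0.152 kg/m³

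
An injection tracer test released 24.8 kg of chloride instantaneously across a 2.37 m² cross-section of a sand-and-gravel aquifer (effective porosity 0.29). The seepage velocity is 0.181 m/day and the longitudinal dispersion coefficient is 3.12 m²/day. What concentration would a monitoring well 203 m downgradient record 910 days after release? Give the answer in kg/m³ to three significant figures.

0.168 kg/m³

For an instantaneous plane source, C(x,t) = M/(n_e·A·√(4πDt)) · exp(−(x−vt)²/(4Dt)), with n_e·A the pore (flow) area.
Plume center vt = 0.181 × 910 = 164.71 m, so the well at 203 m is 38.29 m downgradient of the peak.
√(4πDt) = 188.9 m, giving peak height M/(n_e·A·√(4πDt)) = 24.8/(0.29 × 2.37 × 188.9) = 0.1910 kg/m³.
(x−vt)²/(4Dt) = (38.29)²/(4 × 3.12 × 910) = 0.1291; exp(−0.1291) = 0.8789.
C = 0.1910 × 0.8789 = 0.168 kg/m³.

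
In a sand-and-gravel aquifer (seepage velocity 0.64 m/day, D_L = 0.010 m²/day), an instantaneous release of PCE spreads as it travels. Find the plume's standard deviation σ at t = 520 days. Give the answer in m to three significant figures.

Dispersive spreading gives a Gaussian with σ² = 2Dt; advection only shifts the center.
σ = √(2 × 0.010 × 520) = 3.22 m.

3.22 m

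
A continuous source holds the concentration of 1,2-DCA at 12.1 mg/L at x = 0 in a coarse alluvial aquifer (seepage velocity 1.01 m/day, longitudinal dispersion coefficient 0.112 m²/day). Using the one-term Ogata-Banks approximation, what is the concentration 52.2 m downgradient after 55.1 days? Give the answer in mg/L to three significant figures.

10.1 mg/L

For a continuous step input, C/C₀ ≈ ½·erfc((x−vt)/(2√(Dt))).
vt = 1.01 × 55.1 = 55.651 m and 2√(Dt) = 2√(0.112 × 55.1) = 4.968 m.
Argument (x−vt)/(2√(Dt)) = (52.2 − 55.651)/4.968 = -0.6946; ½·erfc(-0.6946) = 0.8370.
C = 12.1 × 0.8370 = 10.1 mg/L.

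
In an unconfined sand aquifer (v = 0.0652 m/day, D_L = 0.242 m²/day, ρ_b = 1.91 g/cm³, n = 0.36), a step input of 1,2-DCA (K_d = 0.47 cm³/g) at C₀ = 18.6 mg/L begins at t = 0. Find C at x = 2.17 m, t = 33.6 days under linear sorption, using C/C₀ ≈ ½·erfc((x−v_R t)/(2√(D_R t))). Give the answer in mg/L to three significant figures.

4.41 mg/L

Retardation factor R = 1 + ρ_b·K_d/n = 1 + 1.91 × 0.47/0.36 = 3.494.
Sorption retards both mechanisms: v_R = v/R = 0.01866 m/day, D_R = D/R = 0.06926 m²/day.
v_R·t = 0.01866 × 33.6 = 0.626976 m; 2√(D_R t) = 3.051 m; argument = (2.17 − 0.626976)/3.051 = 0.5057.
C = C₀ × ½·erfc(0.5057) = 18.6 × 0.2373 = 4.41 mg/L.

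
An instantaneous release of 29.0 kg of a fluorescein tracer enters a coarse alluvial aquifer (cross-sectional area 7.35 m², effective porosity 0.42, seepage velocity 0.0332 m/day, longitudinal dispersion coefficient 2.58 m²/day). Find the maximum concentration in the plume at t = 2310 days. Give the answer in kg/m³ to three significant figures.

0.0343 kg/m³

The peak of an instantaneous 1D plume sits at x = vt; there the Gaussian factor is 1 and C_max = M/(n_e·A·√(4πDt)), where n_e·A is the pore area the mass is dissolved in.
√(4πDt) = √(4π × 2.58 × 2310) = 273.7 m, so C_max = 29.0/(0.42 × 7.35 × 273.7) = 0.0343 kg/m³.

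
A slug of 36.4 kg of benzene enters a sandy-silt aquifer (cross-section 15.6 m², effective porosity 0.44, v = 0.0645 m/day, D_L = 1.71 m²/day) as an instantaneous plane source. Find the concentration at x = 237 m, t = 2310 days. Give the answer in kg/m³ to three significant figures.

For an instantaneous plane source, C(x,t) = M/(n_e·A·√(4πDt)) · exp(−(x−vt)²/(4Dt)), with n_e·A the pore (flow) area.
Plume center vt = 0.0645 × 2310 = 148.995 m, so the well at 237 m is 88.005 m downgradient of the peak.
√(4πDt) = 222.8 m, giving peak height M/(n_e·A·√(4πDt)) = 36.4/(0.44 × 15.6 × 222.8) = 0.02380 kg/m³.
(x−vt)²/(4Dt) = (88.005)²/(4 × 1.71 × 2310) = 0.4902; exp(−0.4902) = 0.6125.
C = 0.02380 × 0.6125 = 0.0146 kg/m³.

0.0146 kg/m³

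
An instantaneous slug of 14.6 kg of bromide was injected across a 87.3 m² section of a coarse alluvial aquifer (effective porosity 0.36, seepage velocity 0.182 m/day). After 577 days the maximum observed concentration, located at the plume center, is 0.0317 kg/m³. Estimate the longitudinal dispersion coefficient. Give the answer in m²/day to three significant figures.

At the plume center C_max = M/(n_e·A·√(4πDt)), so D = M²/(4πt·(n_e·A·C_max)²).
n_e·A·C_max = 0.36 × 87.3 × 0.0317 = 0.9963 kg/m.
D = 14.6²/(4π × 577 × 0.9963²) = 0.0296 m²/day.

0.0296 m²/day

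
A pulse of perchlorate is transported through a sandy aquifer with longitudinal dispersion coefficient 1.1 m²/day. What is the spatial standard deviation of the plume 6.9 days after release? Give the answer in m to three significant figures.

3.90 m

Dispersive spreading gives a Gaussian with σ² = 2Dt; advection only shifts the center.
σ = √(2 × 1.1 × 6.9) = 3.90 m.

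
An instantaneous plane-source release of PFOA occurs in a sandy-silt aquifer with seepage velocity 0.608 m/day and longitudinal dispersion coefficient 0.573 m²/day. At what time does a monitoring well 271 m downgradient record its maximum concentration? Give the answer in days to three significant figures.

444 days

For the 1D instantaneous-source solution, setting ∂C/∂t = 0 at fixed x gives v²t² + 2Dt − x² = 0, so t = (√(D² + v²x²) − D)/v².
√(D² + v²x²) = √(0.573² + 0.608² × 271²) = 164.8; v² = 0.369664.
t = (164.8 − 0.573)/0.369664 = 444 days (vs. the pure-advection estimate x/v = 446 d).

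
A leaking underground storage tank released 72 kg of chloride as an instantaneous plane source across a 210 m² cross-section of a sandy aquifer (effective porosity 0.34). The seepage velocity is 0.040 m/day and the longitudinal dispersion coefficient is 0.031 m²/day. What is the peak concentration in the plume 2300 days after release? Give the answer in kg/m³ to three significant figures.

The peak of an instantaneous 1D plume sits at x = vt; there the Gaussian factor is 1 and C_max = M/(n_e·A·√(4πDt)), where n_e·A is the pore area the mass is dissolved in.
√(4πDt) = √(4π × 0.031 × 2300) = 29.93 m, so C_max = 72/(0.34 × 210 × 29.93) = 0.0337 kg/m³.

0.0337 kg/m³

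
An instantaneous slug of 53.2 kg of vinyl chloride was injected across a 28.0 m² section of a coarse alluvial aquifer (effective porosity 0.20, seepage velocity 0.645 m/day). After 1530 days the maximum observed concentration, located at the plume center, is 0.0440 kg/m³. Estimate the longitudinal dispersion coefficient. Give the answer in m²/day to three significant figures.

At the plume center C_max = M/(n_e·A·√(4πDt)), so D = M²/(4πt·(n_e·A·C_max)²).
n_e·A·C_max = 0.20 × 28.0 × 0.0440 = 0.2464 kg/m.
D = 53.2²/(4π × 1530 × 0.2464²) = 2.42 m²/day.

2.42 m²/day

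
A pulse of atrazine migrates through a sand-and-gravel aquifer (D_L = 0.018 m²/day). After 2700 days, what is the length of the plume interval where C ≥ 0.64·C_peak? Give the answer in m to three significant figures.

The plume is Gaussian with σ = √(2Dt) = √(2 × 0.018 × 2700) = 9.859 m.
C/C_peak = exp(−Δx²/(2σ²)) = 0.64 ⇒ Δx = σ·√(−2 ln 0.64) = 9.859 × 0.9448 = 9.315 m.
Width = 2Δx = 18.6 m.

18.6 m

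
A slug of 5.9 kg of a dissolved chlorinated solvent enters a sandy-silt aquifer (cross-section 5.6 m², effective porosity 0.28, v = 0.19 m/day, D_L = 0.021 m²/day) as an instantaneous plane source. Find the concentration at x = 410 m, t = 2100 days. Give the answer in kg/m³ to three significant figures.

For an instantaneous plane source, C(x,t) = M/(n_e·A·√(4πDt)) · exp(−(x−vt)²/(4Dt)), with n_e·A the pore (flow) area.
Plume center vt = 0.19 × 2100 = 399 m, so the well at 410 m is 11 m downgradient of the peak.
√(4πDt) = 23.54 m, giving peak height M/(n_e·A·√(4πDt)) = 5.9/(0.28 × 5.6 × 23.54) = 0.1598 kg/m³.
(x−vt)²/(4Dt) = (11)²/(4 × 0.021 × 2100) = 0.6859; exp(−0.6859) = 0.5036.
C = 0.1598 × 0.5036 = 0.0805 kg/m³.

0.0805 kg/m³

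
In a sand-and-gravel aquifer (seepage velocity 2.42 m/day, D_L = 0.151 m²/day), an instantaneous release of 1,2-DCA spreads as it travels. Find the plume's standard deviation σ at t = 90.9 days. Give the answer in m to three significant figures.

Dispersive spreading gives a Gaussian with σ² = 2Dt; advection only shifts the center.
σ = √(2 × 0.151 × 90.9) = 5.24 m.

5.24 m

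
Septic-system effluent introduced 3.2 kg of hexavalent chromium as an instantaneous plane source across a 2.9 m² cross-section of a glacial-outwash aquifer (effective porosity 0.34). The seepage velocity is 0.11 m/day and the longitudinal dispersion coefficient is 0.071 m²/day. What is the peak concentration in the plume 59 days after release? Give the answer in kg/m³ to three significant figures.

0.447 kg/m³

The peak of an instantaneous 1D plume sits at x = vt; there the Gaussian factor is 1 and C_max = M/(n_e·A·√(4πDt)), where n_e·A is the pore area the mass is dissolved in.
√(4πDt) = √(4π × 0.071 × 59) = 7.255 m, so C_max = 3.2/(0.34 × 2.9 × 7.255) = 0.447 kg/m³.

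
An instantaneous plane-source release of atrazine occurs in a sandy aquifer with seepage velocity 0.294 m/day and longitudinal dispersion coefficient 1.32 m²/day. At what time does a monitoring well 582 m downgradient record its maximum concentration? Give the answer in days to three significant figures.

1960 days

For the 1D instantaneous-source solution, setting ∂C/∂t = 0 at fixed x gives v²t² + 2Dt − x² = 0, so t = (√(D² + v²x²) − D)/v².
√(D² + v²x²) = √(1.32² + 0.294² × 582²) = 171.1; v² = 0.086436.
t = (171.1 − 1.32)/0.086436 = 1960 days (vs. the pure-advection estimate x/v = 1980 d).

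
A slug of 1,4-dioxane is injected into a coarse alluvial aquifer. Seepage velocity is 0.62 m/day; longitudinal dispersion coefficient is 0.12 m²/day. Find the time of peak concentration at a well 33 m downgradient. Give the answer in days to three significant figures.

For the 1D instantaneous-source solution, setting ∂C/∂t = 0 at fixed x gives v²t² + 2Dt − x² = 0, so t = (√(D² + v²x²) − D)/v².
√(D² + v²x²) = √(0.12² + 0.62² × 33²) = 20.46; v² = 0.3844.
t = (20.46 − 0.12)/0.3844 = 52.9 days (vs. the pure-advection estimate x/v = 53.2 d).

52.9 days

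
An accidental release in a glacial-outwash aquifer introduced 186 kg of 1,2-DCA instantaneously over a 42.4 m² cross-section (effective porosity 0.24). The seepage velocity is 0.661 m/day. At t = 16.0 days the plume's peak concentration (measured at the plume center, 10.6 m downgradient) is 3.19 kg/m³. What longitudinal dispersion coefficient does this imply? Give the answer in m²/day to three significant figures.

At the plume center C_max = M/(n_e·A·√(4πDt)), so D = M²/(4πt·(n_e·A·C_max)²).
n_e·A·C_max = 0.24 × 42.4 × 3.19 = 32.46 kg/m.
D = 186²/(4π × 16.0 × 32.46²) = 0.163 m²/day.

0.163 m²/day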